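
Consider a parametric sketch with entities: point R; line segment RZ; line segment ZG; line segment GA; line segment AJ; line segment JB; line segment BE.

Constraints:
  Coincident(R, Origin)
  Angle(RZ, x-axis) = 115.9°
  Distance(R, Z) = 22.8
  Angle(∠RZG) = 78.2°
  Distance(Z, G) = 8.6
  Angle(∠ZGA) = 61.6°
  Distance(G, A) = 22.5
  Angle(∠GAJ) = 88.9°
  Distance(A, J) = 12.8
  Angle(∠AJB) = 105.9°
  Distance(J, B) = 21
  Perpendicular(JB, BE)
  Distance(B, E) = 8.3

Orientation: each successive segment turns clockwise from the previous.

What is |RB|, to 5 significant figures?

31.986

∠GAJ = 88.9° gives AJ at 164.60° from the x-axis; with |AJ| = 12.8, J = (-19.516, 4.2013). ∠AJB = 105.9° gives JB at 90.500° from the x-axis; with |JB| = 21.0, B = (-19.699, 25.200). Then |RB| = |B − R| = 31.986.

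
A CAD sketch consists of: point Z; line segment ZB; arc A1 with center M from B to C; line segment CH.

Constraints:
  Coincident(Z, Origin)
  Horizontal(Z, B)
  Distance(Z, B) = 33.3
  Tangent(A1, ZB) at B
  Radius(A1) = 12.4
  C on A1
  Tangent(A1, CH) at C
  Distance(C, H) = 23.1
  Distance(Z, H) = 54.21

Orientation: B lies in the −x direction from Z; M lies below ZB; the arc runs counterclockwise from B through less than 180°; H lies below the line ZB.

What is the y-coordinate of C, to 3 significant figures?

-15.9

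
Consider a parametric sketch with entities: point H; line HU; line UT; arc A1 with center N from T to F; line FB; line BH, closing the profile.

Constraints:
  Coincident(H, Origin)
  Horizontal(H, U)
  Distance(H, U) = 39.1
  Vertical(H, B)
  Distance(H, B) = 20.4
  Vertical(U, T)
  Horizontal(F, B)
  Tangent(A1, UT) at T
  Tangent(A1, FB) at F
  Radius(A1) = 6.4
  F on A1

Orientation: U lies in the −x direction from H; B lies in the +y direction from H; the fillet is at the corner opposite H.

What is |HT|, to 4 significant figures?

41.53

H is at the origin; H and U share the same y with |HU| = 39.1 and U on the −x side, so U = (-39.10, 0.000). H and B share the same x with |HB| = 20.4 and B on the +y side, so B = (0.000, 20.40). The virtual corner opposite H is at (-39.10, 20.40). Tangency of A1 to UT means the radius NT is perpendicular to UT and tangency of A1 to FB means the radius NF is perpendicular to FB, with radius 6.4, so the center N sits 6.4 in from both sides at N = (-32.70, 14.00). That places the tangent points at T = (-39.10, 14.00) on UT and F = (-32.70, 20.40) on FB. Then |HT| = |T − H| = 41.53.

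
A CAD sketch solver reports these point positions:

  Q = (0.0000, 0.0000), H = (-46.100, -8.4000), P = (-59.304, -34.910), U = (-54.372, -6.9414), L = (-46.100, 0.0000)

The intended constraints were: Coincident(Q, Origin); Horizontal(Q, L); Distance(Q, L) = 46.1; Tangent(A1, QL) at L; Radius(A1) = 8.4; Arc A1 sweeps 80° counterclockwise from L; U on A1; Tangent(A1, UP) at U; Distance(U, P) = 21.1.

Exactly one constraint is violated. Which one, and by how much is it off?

Distance(U, P) = 21.1 — off by 7.30.

Q = (0.00, 0.00) ✓; Q.y = 0.00, L.y = 0.00 ✓; |QL| = 46.10 ✓; ∠(HL, LQ) = 90.00° ✓; |HL| = 8.400 ✓; bearing(H→U) − bearing(H→L) = 80.00° ✓; |HU| = 8.400 ✓; ∠(HU, UP) = 90.00° ✓; |UP| = 28.40 ✗.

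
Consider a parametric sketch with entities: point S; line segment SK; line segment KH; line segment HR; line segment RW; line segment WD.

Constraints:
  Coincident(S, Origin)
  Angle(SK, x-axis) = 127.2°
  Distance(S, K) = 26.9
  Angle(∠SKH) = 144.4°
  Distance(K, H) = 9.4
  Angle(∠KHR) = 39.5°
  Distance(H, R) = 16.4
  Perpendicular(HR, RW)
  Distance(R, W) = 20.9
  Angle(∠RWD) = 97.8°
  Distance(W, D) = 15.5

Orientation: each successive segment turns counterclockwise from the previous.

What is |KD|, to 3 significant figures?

18.1

S is at the origin; SK runs at 127.2° with length 26.9, so K = (-16.3, 21.4). ∠SKH = 144.4° gives KH at 163° from the x-axis; with |KH| = 9.4, H = (-25.2, 24.2). ∠KHR = 39.5° gives HR at -56.7° from the x-axis; with |HR| = 16.4, R = (-16.2, 10.5). HR ⟂ RW, so RW runs at 33.3°; with |RW| = 20.9, W = (1.23, 22.0). ∠RWD = 97.8° gives WD at 116° from the x-axis; with |WD| = 15.5, D = (-5.44, 36.0). Then |KD| = |D − K| = 18.1.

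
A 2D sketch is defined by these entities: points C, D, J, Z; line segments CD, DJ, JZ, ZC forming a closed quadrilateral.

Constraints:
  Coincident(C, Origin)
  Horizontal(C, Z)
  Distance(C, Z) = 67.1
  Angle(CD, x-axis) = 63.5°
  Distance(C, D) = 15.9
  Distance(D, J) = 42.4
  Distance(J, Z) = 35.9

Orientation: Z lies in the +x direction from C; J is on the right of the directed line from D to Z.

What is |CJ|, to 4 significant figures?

39.51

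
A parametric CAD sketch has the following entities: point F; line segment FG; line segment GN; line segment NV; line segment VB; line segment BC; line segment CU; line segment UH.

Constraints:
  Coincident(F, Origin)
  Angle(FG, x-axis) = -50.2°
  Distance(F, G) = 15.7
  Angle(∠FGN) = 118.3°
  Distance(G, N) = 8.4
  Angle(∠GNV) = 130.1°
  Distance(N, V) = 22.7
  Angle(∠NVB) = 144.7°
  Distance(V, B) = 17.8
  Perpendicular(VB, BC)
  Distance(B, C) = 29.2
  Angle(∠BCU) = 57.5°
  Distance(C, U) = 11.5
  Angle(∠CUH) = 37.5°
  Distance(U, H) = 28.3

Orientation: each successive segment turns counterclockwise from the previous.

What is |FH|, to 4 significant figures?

43.42

F is at the origin; FG runs at -50.2° with length 15.7, so G = (10.05, -12.06). ∠FGN = 118.3° gives GN at 11.50° from the x-axis; with |GN| = 8.4, N = (18.28, -10.39). ∠GNV = 130.1° gives NV at 61.40° from the x-axis; with |NV| = 22.7, V = (29.15, 9.543). ∠NVB = 144.7° gives VB at 96.70° from the x-axis; with |VB| = 17.8, B = (27.07, 27.22). VB ⟂ BC, so BC runs at -173.3°; with |BC| = 29.2, C = (-1.930, 23.81). ∠BCU = 57.5° gives CU at -50.80° from the x-axis; with |CU| = 11.5, U = (5.338, 14.90). ∠CUH = 37.5° gives UH at 91.70° from the x-axis; with |UH| = 28.3, H = (4.499, 43.19). Then |FH| = |H − F| = 43.42.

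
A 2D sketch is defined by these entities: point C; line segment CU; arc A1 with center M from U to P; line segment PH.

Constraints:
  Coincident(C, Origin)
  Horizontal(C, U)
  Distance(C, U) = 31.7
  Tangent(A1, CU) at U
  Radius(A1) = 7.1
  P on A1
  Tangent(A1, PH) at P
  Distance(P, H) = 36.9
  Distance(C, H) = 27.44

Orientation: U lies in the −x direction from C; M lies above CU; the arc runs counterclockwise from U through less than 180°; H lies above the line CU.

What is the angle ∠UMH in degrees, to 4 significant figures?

122.8°

Checks: C.y = 0.00, U.y = 0.00 ✓; |MP| = 7.100 ✓; ∠(MP, PH) = 90.00° ✓; |PH| = 36.90 ✓; |CH| = 27.44 ✓.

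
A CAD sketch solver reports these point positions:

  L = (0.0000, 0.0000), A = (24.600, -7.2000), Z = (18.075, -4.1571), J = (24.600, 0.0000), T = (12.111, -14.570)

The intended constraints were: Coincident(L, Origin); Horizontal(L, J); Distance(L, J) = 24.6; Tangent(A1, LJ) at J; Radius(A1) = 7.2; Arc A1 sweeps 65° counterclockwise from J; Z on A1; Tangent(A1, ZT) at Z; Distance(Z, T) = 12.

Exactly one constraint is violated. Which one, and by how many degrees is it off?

Tangent(A1, ZT) at Z — off by 4.80°.

L = (0.00, 0.00) ✓; L.y = 0.00, J.y = 0.00 ✓; |LJ| = 24.60 ✓; ∠(AJ, JL) = 90.00° ✓; |AJ| = 7.200 ✓; bearing(A→Z) − bearing(A→J) = 65.00° ✓; |AZ| = 7.200 ✓; ∠(AZ, ZT) = 94.80° ✗; |ZT| = 12.00 ✓.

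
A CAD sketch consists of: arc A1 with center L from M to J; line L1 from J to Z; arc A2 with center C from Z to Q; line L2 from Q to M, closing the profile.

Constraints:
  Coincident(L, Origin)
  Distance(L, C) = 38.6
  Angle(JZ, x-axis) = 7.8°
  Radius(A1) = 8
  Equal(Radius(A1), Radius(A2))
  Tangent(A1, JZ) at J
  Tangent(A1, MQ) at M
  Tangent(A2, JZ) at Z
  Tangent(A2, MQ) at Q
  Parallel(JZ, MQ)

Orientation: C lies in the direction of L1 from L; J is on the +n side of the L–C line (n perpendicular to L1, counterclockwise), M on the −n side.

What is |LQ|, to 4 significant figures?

39.42

The slot axis is L1's direction at 7.8°, so u = (cos 7.8°, sin 7.8°) = (0.9907, 0.1357) and n = (−sin 7.8°, cos 7.8°) = (-0.1357, 0.9907). L is at the origin and C lies 38.6 along u from L, so C = 38.6·u = (38.24, 5.239). Tangency of A1 to both parallel lines with radius 8.0 puts J and M at L ± 8.0·n: J = (-1.086, 7.926), M = (1.086, -7.926). Equal radii place Z and Q the same way about C: Z = C + 8.0·n = (37.16, 13.16), Q = C − 8.0·n = (39.33, -2.687). Then |LQ| = |Q − L| = 39.42.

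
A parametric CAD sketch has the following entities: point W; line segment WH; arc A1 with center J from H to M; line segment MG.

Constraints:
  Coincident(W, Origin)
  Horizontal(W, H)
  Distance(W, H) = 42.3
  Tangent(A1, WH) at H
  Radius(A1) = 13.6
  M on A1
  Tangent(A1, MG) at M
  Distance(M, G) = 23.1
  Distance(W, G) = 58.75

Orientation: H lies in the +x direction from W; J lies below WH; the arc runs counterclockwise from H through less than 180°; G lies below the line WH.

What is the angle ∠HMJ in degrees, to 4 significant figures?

29.38°

Checks: |JM| = 13.60 ✓; ∠(JM, MG) = 90.00° ✓; |MG| = 23.10 ✓; |WG| = 58.75 ✓.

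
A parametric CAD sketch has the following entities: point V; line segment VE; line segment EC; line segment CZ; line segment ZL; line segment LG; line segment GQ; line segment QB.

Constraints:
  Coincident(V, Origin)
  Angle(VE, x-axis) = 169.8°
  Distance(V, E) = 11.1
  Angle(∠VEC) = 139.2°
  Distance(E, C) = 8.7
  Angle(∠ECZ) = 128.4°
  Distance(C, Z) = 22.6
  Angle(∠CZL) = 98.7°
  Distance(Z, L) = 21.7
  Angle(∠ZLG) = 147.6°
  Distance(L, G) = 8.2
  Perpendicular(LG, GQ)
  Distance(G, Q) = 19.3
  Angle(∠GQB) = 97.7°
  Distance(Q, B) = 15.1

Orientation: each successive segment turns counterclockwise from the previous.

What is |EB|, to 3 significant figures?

14.5

V is at the origin; VE runs at 169.8° with length 11.1, so E = (-10.9, 1.97). ∠VEC = 139.2° gives EC at -149° from the x-axis; with |EC| = 8.7, C = (-18.4, -2.46). ∠ECZ = 128.4° gives CZ at -97.8° from the x-axis; with |CZ| = 22.6, Z = (-21.5, -24.9). ∠CZL = 98.7° gives ZL at -16.5° from the x-axis; with |ZL| = 21.7, L = (-0.674, -31.0). ∠ZLG = 147.6° gives LG at 15.9° from the x-axis; with |LG| = 8.2, G = (7.21, -28.8). The perpendicularity gives GQ at right angles to LG, so GQ runs at 106°; with |GQ| = 19.3, Q = (1.93, -10.2). ∠GQB = 97.7° gives QB at -172° from the x-axis; with |QB| = 15.1, B = (-13.0, -12.4). Then |EB| = |B − E| = 14.5.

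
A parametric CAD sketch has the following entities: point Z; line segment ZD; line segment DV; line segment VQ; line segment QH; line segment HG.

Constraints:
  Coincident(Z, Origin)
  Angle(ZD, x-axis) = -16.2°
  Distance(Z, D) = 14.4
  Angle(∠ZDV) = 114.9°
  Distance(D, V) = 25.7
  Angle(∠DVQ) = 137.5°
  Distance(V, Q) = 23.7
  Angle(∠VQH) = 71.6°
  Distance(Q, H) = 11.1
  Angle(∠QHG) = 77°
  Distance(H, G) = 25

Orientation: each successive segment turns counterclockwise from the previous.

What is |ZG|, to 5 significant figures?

36.175

∠VQH = 71.6° gives QH at -160.20° from the x-axis; with |QH| = 11.1, H = (19.700, 35.282). ∠QHG = 77.0° gives HG at -57.200° from the x-axis; with |HG| = 25.0, G = (33.243, 14.268). Then |ZG| = |G − Z| = 36.175.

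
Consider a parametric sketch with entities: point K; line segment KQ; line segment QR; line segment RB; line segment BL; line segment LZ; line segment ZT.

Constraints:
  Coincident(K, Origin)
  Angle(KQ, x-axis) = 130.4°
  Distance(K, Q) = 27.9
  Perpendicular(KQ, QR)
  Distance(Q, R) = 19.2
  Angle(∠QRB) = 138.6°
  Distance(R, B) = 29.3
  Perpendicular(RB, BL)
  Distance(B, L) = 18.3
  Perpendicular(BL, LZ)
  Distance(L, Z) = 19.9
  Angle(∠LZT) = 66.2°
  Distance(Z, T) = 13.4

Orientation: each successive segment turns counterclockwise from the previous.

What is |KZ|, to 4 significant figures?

16.23

RB is perpendicular to BL, so BL runs at -8.200°; with |BL| = 18.3, L = (-18.77, -22.81). BL is perpendicular to LZ, so LZ runs at 81.80°; with |LZ| = 19.9, Z = (-15.93, -3.111). Then |KZ| = |Z − K| = 16.23.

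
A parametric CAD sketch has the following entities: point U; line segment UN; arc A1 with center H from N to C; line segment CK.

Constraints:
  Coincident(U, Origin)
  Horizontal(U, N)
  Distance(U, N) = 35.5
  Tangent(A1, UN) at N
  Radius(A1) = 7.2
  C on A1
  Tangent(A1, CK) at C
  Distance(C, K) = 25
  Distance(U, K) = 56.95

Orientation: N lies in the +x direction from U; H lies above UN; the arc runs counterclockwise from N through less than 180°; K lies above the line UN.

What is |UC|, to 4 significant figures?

42.83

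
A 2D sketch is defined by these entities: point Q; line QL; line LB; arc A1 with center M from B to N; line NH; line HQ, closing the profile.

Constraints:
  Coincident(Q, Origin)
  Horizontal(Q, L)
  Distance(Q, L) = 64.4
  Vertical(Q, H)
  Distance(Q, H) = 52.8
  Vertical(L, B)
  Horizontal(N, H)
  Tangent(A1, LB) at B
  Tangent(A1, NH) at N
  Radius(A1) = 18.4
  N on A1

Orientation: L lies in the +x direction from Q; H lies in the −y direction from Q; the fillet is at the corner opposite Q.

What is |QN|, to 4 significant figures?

70.03

The virtual corner opposite Q is at (64.40, -52.80). Tangency of A1 to LB means the radius MB is perpendicular to LB and since A1 is tangent to NH there, MN ⟂ NH, with radius 18.4, so the center M sits 18.4 in from both sides at M = (46.00, -34.40). That places the tangent points at B = (64.40, -34.40) on LB and N = (46.00, -52.80) on NH. Then |QN| = |N − Q| = 70.03.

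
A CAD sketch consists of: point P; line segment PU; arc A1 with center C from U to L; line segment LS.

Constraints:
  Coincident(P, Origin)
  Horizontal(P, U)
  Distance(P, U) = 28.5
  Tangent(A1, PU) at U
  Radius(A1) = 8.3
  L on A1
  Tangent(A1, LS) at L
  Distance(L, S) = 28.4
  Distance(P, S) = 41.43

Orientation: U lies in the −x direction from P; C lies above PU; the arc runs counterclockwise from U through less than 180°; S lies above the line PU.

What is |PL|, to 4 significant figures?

21.77

Checks: |CL| = 8.300 ✓; ∠(CL, LS) = 90.00° ✓; |LS| = 28.40 ✓; |PS| = 41.43 ✓.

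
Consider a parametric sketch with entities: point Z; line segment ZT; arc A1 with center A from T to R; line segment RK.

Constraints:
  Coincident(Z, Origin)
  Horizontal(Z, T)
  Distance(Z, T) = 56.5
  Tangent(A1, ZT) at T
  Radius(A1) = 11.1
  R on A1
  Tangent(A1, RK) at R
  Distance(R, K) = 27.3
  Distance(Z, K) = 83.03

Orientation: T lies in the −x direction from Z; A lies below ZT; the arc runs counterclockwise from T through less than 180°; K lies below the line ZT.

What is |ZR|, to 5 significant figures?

67.349

Z is at the origin; ZT is horizontal with |ZT| = 56.5 and T on the −x side, so T = (-56.500, 0.0000). Tangency of A1 to ZT means the radius AT is perpendicular to ZT, so A = T + (0, -11.1) = (-56.500, -11.100). Since AR ⟂ RK (tangency), |AK| = √(11.1² + 27.3²) = 29.470 regardless of where R sits on A1. So K lies on both circle(Z, 83.03) and circle(A, 29.470); the below-ZT intersection is K = (-76.171, -33.044). R is the foot of the tangent from K: R = (-66.947, -7.3495).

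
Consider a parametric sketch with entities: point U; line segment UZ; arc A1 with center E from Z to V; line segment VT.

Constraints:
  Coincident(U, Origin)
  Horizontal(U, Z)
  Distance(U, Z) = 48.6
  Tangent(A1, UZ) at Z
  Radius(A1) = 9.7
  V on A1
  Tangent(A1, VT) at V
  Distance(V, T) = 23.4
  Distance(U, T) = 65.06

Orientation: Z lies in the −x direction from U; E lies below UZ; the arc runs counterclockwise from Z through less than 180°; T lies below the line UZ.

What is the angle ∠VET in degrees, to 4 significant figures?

67.48°

U is at the origin; U and Z share the same y with |UZ| = 48.6 and Z on the −x side, so Z = (-48.60, 0.000). The tangent condition forces EZ to be normal to UZ, so E = Z + (0, -9.7) = (-48.60, -9.700). Since EV ⟂ VT (tangency), |ET| = √(9.7² + 23.4²) = 25.33 regardless of where V sits on A1. So T lies on both circle(U, 65.06) and circle(E, 25.33); the below-UZ intersection is T = (-55.41, -34.10). V is the foot of the tangent from T: V = (-58.23, -10.87).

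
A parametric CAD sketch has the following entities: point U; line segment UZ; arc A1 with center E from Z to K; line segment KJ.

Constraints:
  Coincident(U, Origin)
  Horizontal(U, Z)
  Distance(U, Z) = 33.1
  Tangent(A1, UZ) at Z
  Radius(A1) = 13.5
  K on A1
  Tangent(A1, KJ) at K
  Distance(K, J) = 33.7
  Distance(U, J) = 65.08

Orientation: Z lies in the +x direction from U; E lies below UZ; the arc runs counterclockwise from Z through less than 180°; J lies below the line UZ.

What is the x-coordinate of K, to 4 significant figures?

22.58

U is at the origin; U and Z share the same y with |UZ| = 33.1 and Z on the +x side, so Z = (33.10, 0.000). A1 meets UZ tangentially, so EZ is at right angles to UZ, so E = Z + (0, -13.5) = (33.10, -13.50). Since EK ⟂ KJ (tangency), |EJ| = √(13.5² + 33.7²) = 36.30 regardless of where K sits on A1. So J lies on both circle(U, 65.08) and circle(E, 36.30); the below-UZ intersection is J = (43.71, -48.22). K is the foot of the tangent from J: K = (22.58, -21.96).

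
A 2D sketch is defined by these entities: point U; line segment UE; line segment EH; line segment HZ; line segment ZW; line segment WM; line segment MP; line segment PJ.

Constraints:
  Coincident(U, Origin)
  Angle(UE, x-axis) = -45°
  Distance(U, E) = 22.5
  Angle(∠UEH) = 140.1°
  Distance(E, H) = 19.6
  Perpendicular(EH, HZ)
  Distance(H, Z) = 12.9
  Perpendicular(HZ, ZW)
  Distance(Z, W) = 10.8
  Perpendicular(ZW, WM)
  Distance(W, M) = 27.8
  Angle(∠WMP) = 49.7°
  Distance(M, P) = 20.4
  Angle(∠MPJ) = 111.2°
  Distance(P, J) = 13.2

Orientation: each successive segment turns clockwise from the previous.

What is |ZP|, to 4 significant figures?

15.36

ZW ⟂ WM, so WM runs at 5.100°; with |WM| = 27.8, M = (31.53, -23.35). ∠WMP = 49.7° gives MP at -125.2° from the x-axis; with |MP| = 20.4, P = (19.77, -40.02). Then |ZP| = |P − Z| = 15.36.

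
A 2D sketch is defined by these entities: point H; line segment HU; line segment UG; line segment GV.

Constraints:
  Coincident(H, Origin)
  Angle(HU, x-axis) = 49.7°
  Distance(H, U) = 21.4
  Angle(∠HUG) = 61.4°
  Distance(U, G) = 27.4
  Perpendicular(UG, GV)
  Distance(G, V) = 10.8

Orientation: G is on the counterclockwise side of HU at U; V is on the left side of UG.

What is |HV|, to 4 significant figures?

18.92

H is at the origin; HU runs at 49.7° with length 21.4, so U = 21.4·(cos 49.7°, sin 49.7°) = (13.84, 16.32). ∠HUG = 61.4°, so UG runs at 49.7° + (180° − 61.4°) = 168.3° from the x-axis; with |UG| = 27.4, G = U + 27.4·(cos 168.3°, sin 168.3°) = (-12.99, 21.88). UG is perpendicular to GV; with |GV| = 10.8 on the left of UG, V = G + 10.8·(-0.2028, -0.9792) = (-15.18, 11.30). Then |HV| = |V − H| = 18.92.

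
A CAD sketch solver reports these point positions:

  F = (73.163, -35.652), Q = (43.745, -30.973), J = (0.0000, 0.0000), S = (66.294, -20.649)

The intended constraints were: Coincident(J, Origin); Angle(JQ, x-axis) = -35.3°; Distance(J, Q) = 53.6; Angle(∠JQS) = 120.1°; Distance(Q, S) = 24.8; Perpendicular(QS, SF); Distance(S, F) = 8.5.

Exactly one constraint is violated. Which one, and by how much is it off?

Distance(S, F) = 8.5 — off by 8.00.

J = (0.00, 0.00) ✓; JQ at -35.30° ✓; |JQ| = 53.60 ✓; ∠JQS = 120.1° ✓; |QS| = 24.80 ✓; ∠(QS, SF) = 90.00° ✓; |SF| = 16.50 ✗.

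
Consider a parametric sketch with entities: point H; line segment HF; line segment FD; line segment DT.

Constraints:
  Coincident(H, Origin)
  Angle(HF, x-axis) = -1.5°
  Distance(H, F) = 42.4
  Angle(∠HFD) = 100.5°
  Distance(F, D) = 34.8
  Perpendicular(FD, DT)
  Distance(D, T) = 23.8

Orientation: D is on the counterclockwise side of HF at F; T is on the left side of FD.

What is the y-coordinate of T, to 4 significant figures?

37.88

H is at the origin; HF runs at -1.5° with length 42.4, so F = 42.4·(cos -1.5°, sin -1.5°) = (42.39, -1.110). ∠HFD = 100.5°, so FD runs at -1.5° + (180° − 100.5°) = 78.00° from the x-axis; with |FD| = 34.8, D = F + 34.8·(cos 78.00°, sin 78.00°) = (49.62, 32.93). FD is perpendicular to DT; with |DT| = 23.8 on the left of FD, T = D + 23.8·(-0.9781, 0.2079) = (26.34, 37.88). So T.y = 37.88.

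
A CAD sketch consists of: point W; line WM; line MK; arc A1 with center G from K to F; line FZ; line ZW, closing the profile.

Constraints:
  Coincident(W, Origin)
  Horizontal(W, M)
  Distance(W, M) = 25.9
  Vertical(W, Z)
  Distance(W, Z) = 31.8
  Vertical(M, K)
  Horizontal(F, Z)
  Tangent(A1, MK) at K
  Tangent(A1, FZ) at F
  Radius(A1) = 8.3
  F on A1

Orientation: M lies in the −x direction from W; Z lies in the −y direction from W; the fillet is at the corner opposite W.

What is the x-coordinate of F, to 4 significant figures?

-17.60

W is at the origin; WM is horizontal with |WM| = 25.9 and M on the −x side, so M = (-25.90, 0.000). W and Z share the same x with |WZ| = 31.8 and Z on the −y side, so Z = (0.000, -31.80). The virtual corner opposite W is at (-25.90, -31.80). Tangency of A1 to MK means the radius GK is perpendicular to MK and A1 meets FZ tangentially, so GF is at right angles to FZ, with radius 8.3, so the center G sits 8.3 in from both sides at G = (-17.60, -23.50). That places the tangent points at K = (-25.90, -23.50) on MK and F = (-17.60, -31.80) on FZ. So F.x = -17.60.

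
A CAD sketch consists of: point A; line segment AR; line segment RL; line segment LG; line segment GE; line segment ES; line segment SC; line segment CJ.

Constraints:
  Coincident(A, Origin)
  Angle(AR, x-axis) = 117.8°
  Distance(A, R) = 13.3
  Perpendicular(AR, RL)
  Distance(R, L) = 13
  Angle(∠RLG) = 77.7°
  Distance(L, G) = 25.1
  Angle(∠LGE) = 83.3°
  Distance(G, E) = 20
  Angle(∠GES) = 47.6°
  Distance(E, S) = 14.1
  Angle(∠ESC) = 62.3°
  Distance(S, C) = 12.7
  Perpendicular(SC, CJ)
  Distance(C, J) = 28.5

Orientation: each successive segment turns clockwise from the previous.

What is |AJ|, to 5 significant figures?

29.358

A is at the origin; AR runs at 117.8° with length 13.3, so R = (-6.2029, 11.765). The perpendicularity gives RL at right angles to AR, so RL runs at 27.800°; with |RL| = 13.0, L = (5.2966, 17.828). ∠RLG = 77.7° gives LG at -74.500° from the x-axis; with |LG| = 25.1, G = (12.004, -6.3592). ∠LGE = 83.3° gives GE at -171.20° from the x-axis; with |GE| = 20.0, E = (-7.7603, -9.4189). ∠GES = 47.6° gives ES at 56.400° from the x-axis; with |ES| = 14.1, S = (0.042547, 2.3253). ∠ESC = 62.3° gives SC at -61.300° from the x-axis; with |SC| = 12.7, C = (6.1414, -8.8145). SC ⟂ CJ, so CJ runs at -151.30°; with |CJ| = 28.5, J = (-18.857, -22.501). Then |AJ| = |J − A| = 29.358.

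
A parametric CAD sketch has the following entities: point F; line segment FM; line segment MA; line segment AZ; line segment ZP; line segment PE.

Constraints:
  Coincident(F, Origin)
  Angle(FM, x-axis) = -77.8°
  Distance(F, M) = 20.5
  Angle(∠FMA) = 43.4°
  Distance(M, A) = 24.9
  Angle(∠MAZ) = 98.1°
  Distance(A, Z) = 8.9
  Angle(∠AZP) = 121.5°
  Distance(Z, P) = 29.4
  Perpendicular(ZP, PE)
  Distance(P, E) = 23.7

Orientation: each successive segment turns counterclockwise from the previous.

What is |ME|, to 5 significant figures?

14.866

F is at the origin; FM runs at -77.8° with length 20.5, so M = (4.3322, -20.037). ∠FMA = 43.4° gives MA at 58.800° from the x-axis; with |MA| = 24.9, A = (17.231, 1.2615). ∠MAZ = 98.1° gives AZ at 140.70° from the x-axis; with |AZ| = 8.9, Z = (10.344, 6.8986). ∠AZP = 121.5° gives ZP at -160.80° from the x-axis; with |ZP| = 29.4, P = (-17.421, -2.7700). ZP ⟂ PE, so PE runs at -70.800°; with |PE| = 23.7, E = (-9.6267, -25.152). Then |ME| = |E − M| = 14.866.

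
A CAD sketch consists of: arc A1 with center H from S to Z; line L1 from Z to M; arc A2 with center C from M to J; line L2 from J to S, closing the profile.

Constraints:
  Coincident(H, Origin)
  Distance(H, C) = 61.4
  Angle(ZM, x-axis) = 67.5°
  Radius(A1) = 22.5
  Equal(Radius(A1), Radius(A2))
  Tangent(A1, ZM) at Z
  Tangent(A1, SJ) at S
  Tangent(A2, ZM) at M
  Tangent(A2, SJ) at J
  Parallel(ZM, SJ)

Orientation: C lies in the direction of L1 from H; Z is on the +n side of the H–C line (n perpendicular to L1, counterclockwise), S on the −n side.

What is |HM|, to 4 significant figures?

65.39

The slot axis is L1's direction at 67.5°, so u = (cos 67.5°, sin 67.5°) = (0.3827, 0.9239) and n = (−sin 67.5°, cos 67.5°) = (-0.9239, 0.3827). H is at the origin and C lies 61.4 along u from H, so C = 61.4·u = (23.50, 56.73). Tangency of A1 to both parallel lines with radius 22.5 puts Z and S at H ± 22.5·n: Z = (-20.79, 8.610), S = (20.79, -8.610). Equal radii place M and J the same way about C: M = C + 22.5·n = (2.709, 65.34), J = C − 22.5·n = (44.28, 48.12). Then |HM| = |M − H| = 65.39.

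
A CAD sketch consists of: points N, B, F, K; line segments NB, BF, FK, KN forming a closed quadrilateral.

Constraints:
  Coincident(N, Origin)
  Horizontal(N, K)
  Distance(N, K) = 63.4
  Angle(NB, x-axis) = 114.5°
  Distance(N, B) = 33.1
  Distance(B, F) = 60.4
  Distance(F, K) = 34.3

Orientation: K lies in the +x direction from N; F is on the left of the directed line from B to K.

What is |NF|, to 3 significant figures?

55.5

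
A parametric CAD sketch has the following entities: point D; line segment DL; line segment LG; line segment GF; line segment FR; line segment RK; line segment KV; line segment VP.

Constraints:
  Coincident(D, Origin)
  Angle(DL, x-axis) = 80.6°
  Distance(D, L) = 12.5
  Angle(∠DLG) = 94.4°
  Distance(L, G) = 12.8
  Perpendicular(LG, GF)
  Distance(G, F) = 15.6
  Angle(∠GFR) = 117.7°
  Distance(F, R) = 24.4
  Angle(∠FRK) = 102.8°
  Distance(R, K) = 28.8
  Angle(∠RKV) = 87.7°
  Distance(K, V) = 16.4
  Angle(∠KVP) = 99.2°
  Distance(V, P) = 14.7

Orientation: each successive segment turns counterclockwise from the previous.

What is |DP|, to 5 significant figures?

8.1250

D is at the origin; DL runs at 80.6° with length 12.5, so L = (2.0416, 12.332). ∠DLG = 94.4° gives LG at 166.20° from the x-axis; with |LG| = 12.8, G = (-10.389, 15.385). LG ⟂ GF, so GF runs at -103.80°; with |GF| = 15.6, F = (-14.110, 0.23569). ∠GFR = 117.7° gives FR at -41.500° from the x-axis; with |FR| = 24.4, R = (4.1645, -15.932). ∠FRK = 102.8° gives RK at 35.700° from the x-axis; with |RK| = 28.8, K = (27.552, 0.87374). ∠RKV = 87.7° gives KV at 128.00° from the x-axis; with |KV| = 16.4, V = (17.456, 13.797). ∠KVP = 99.2° gives VP at -151.20° from the x-axis; with |VP| = 14.7, P = (4.5739, 6.7153). Then |DP| = |P − D| = 8.1250.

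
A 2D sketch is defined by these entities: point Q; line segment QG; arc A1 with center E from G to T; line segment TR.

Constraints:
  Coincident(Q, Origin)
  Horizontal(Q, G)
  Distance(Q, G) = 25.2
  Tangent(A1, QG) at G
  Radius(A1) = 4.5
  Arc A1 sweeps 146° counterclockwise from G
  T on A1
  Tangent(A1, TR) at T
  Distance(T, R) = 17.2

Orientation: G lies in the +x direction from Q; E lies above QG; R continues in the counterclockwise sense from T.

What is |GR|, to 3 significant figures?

21.4

Q is at the origin; Q and G share the same y with |QG| = 25.2 and G on the +x side, so G = (25.2, 0.00). Tangency of A1 to QG means the radius EG is perpendicular to QG, so E = G + (0, 4.5) = (25.2, 4.50). On A1, G sits at bearing -90° from E; a 146° counterclockwise sweep puts T at bearing 56°, so T = E + 4.5·(cos 56°, sin 56°) = (27.7, 8.23). The tangent condition forces ET to be normal to TR, so TR runs along (−sin 56°, cos 56°); with |TR| = 17.2, R = (13.5, 17.8). Then |GR| = |R − G| = 21.4.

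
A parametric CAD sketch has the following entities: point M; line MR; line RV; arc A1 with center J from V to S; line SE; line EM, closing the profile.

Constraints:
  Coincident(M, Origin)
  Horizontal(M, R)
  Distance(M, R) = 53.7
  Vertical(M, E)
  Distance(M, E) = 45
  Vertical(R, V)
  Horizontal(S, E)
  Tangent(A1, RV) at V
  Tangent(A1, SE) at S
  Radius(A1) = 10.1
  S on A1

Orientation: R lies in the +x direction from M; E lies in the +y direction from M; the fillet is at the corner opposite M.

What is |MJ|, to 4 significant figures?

55.85

M is at the origin; M and R share the same y with |MR| = 53.7 and R on the +x side, so R = (53.70, 0.000). ME is vertical with |ME| = 45.0 and E on the +y side, so E = (0.000, 45.00). The virtual corner opposite M is at (53.70, 45.00). The tangent condition forces JV to be normal to RV and A1 meets SE tangentially, so JS is at right angles to SE, with radius 10.1, so the center J sits 10.1 in from both sides at J = (43.60, 34.90). Then |MJ| = |J − M| = 55.85.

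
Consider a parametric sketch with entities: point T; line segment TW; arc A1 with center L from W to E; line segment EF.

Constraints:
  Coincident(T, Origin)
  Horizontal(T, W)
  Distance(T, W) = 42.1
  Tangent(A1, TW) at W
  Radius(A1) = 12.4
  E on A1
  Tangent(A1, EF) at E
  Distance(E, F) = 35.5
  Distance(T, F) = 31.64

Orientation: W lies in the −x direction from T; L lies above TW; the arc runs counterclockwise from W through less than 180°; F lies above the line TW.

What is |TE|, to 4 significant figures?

33.18

Checks: |LE| = 12.40 ✓; ∠(LE, EF) = 90.00° ✓; |EF| = 35.50 ✓; |TF| = 31.64 ✓.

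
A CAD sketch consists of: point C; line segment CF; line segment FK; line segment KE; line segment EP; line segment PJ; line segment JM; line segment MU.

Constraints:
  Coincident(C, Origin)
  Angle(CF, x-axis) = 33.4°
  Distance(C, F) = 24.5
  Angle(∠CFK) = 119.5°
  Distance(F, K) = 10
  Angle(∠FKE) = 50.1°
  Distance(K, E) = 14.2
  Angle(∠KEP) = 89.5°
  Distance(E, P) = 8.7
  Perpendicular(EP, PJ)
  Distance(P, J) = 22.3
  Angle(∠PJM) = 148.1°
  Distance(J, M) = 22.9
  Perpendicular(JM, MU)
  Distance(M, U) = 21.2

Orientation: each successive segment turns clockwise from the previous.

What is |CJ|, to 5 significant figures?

39.042

∠KEP = 89.5° gives EP at 112.50° from the x-axis; with |EP| = 8.7, P = (12.955, 11.421). EP ⟂ PJ, so PJ runs at 22.500°; with |PJ| = 22.3, J = (33.558, 19.955). Then |CJ| = |J − C| = 39.042.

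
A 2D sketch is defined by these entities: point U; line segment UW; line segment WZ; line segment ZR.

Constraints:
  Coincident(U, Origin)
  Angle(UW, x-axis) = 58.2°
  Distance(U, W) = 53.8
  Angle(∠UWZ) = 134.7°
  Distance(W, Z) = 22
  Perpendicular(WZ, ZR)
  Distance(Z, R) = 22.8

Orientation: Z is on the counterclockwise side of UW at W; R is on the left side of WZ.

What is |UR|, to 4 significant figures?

61.80

U is at the origin; UW runs at 58.2° with length 53.8, so W = 53.8·(cos 58.2°, sin 58.2°) = (28.35, 45.72). ∠UWZ = 134.7°, so WZ runs at 58.2° + (180° − 134.7°) = 103.5° from the x-axis; with |WZ| = 22.0, Z = W + 22.0·(cos 103.5°, sin 103.5°) = (23.21, 67.12). WZ is perpendicular to ZR; with |ZR| = 22.8 on the left of WZ, R = Z + 22.8·(-0.9724, -0.2334) = (1.044, 61.79). Then |UR| = |R − U| = 61.80.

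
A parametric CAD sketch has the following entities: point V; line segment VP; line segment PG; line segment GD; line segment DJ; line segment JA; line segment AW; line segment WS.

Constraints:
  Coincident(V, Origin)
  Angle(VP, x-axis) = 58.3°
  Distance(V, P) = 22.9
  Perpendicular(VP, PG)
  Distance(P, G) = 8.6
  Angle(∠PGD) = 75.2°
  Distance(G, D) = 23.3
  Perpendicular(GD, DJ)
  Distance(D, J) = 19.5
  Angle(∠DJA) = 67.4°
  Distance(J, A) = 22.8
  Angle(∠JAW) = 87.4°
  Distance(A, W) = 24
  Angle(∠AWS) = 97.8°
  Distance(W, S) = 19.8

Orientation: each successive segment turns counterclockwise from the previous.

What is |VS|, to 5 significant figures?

10.293

V is at the origin; VP runs at 58.3° with length 22.9, so P = (12.033, 19.484). The perpendicularity gives PG at right angles to VP, so PG runs at 148.30°; with |PG| = 8.6, G = (4.7163, 24.003). ∠PGD = 75.2° gives GD at -106.90° from the x-axis; with |GD| = 23.3, D = (-2.0570, 1.7089). GD is perpendicular to DJ, so DJ runs at -16.900°; with |DJ| = 19.5, J = (16.601, -3.9598). ∠DJA = 67.4° gives JA at 95.700° from the x-axis; with |JA| = 22.8, A = (14.336, 18.727). ∠JAW = 87.4° gives AW at -171.70° from the x-axis; with |AW| = 24.0, W = (-9.4123, 15.263). ∠AWS = 97.8° gives WS at -89.500° from the x-axis; with |WS| = 19.8, S = (-9.2395, -4.5363). Then |VS| = |S − V| = 10.293.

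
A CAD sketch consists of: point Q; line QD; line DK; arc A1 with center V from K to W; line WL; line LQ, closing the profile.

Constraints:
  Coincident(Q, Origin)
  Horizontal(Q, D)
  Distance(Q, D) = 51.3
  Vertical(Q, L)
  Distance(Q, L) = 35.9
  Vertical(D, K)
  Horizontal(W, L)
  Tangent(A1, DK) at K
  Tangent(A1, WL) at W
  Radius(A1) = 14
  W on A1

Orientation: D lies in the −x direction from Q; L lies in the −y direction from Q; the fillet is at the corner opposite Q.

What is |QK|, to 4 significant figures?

55.78

The virtual corner opposite Q is at (-51.30, -35.90). Since A1 is tangent to DK there, VK ⟂ DK and A1 meets WL tangentially, so VW is at right angles to WL, with radius 14.0, so the center V sits 14.0 in from both sides at V = (-37.30, -21.90). That places the tangent points at K = (-51.30, -21.90) on DK and W = (-37.30, -35.90) on WL. Then |QK| = |K − Q| = 55.78.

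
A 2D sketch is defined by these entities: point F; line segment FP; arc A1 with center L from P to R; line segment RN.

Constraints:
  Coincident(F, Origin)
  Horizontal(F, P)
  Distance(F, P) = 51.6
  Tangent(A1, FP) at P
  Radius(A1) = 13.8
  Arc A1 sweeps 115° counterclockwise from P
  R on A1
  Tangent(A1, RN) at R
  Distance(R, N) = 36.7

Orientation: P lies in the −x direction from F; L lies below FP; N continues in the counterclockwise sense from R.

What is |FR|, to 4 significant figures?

67.05

F is at the origin; FP is horizontal with |FP| = 51.6 and P on the −x side, so P = (-51.60, 0.000). The tangent condition forces LP to be normal to FP, so L = P + (0, -13.8) = (-51.60, -13.80). On A1, P sits at bearing 90° from L; a 115° counterclockwise sweep puts R at bearing 205°, so R = L + 13.8·(cos 205°, sin 205°) = (-64.11, -19.63). Then |FR| = |R − F| = 67.05.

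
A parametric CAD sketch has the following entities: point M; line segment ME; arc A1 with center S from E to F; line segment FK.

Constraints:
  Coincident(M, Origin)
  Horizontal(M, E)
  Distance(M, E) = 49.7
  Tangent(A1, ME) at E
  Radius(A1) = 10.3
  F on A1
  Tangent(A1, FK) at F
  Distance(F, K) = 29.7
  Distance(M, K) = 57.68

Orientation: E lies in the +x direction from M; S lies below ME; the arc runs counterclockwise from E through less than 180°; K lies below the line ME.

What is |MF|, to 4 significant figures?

40.89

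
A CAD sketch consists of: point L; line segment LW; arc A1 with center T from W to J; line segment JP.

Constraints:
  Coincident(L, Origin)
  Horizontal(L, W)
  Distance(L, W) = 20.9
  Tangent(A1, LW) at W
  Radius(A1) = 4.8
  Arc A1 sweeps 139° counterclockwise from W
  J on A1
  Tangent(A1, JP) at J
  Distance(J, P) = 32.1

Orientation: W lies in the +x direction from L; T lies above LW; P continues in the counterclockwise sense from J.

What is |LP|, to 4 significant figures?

29.48

L is at the origin; L and W share the same y with |LW| = 20.9 and W on the +x side, so W = (20.90, 0.000). Since A1 is tangent to LW there, TW ⟂ LW, so T = W + (0, 4.8) = (20.90, 4.800). On A1, W sits at bearing -90° from T; a 139° counterclockwise sweep puts J at bearing 49°, so J = T + 4.8·(cos 49°, sin 49°) = (24.05, 8.423). Since A1 is tangent to JP there, TJ ⟂ JP, so JP runs along (−sin 49°, cos 49°); with |JP| = 32.1, P = (-0.1771, 29.48). Then |LP| = |P − L| = 29.48.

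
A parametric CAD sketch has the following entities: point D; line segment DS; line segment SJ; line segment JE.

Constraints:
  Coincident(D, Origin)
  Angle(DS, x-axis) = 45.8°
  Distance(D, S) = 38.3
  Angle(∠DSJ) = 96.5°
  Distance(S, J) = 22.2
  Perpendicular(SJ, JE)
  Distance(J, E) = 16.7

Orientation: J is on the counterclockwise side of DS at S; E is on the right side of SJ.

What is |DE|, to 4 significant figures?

60.85

D is at the origin; DS runs at 45.8° with length 38.3, so S = 38.3·(cos 45.8°, sin 45.8°) = (26.70, 27.46). ∠DSJ = 96.5°, so SJ runs at 45.8° + (180° − 96.5°) = 129.3° from the x-axis; with |SJ| = 22.2, J = S + 22.2·(cos 129.3°, sin 129.3°) = (12.64, 44.64). The perpendicularity gives JE at right angles to SJ; with |JE| = 16.7 on the right of SJ, E = J + 16.7·(0.7738, 0.6334) = (25.56, 55.21). Then |DE| = |E − D| = 60.85.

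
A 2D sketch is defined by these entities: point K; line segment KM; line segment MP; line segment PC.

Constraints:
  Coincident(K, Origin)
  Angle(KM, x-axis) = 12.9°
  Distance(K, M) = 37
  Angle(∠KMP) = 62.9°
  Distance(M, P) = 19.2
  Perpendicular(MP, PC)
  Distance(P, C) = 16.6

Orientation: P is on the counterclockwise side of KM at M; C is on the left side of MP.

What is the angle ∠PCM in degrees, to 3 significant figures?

49.2°

∠KMP = 62.9°, so MP runs at 12.9° + (180° − 62.9°) = 130° from the x-axis; with |MP| = 19.2, P = M + 19.2·(cos 130°, sin 130°) = (23.7, 23.0). The perpendicularity gives PC at right angles to MP; with |PC| = 16.6 on the left of MP, C = P + 16.6·(-0.766, -0.643) = (11.0, 12.3). Then cos ∠PCM = CP·CM / (|CP||CM|), giving 49.2°.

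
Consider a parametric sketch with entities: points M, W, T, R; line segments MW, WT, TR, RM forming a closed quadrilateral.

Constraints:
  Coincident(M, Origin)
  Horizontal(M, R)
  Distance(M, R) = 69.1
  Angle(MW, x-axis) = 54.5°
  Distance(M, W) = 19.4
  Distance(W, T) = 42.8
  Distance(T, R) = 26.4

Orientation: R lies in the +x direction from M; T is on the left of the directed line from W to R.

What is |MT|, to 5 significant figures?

57.813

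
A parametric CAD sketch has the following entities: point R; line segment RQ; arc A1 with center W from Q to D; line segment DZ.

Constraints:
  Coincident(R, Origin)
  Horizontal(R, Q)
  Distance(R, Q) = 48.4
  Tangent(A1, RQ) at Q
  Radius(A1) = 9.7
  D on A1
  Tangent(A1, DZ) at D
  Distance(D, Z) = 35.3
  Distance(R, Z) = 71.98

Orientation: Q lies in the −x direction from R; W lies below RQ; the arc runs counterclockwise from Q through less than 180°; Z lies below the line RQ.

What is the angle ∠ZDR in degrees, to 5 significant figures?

96.270°

R is at the origin; RQ is horizontal with |RQ| = 48.4 and Q on the −x side, so Q = (-48.400, 0.0000). The tangent condition forces WQ to be normal to RQ, so W = Q + (0, -9.7) = (-48.400, -9.7000). Since WD ⟂ DZ (tangency), |WZ| = √(9.7² + 35.3²) = 36.608 regardless of where D sits on A1. So Z lies on both circle(R, 71.98) and circle(W, 36.608); the below-RQ intersection is Z = (-55.718, -45.569). D is the foot of the tangent from Z: D = (-58.078, -10.348).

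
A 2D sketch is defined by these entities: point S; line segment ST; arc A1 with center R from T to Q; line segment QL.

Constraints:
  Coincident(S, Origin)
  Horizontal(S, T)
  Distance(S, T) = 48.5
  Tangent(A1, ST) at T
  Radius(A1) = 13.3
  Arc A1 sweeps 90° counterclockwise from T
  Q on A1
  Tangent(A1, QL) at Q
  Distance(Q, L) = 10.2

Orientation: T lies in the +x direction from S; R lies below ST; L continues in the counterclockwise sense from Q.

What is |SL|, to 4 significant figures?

42.32

S is at the origin; S and T share the same y with |ST| = 48.5 and T on the +x side, so T = (48.50, 0.000). Since A1 is tangent to ST there, RT ⟂ ST, so R = T + (0, -13.3) = (48.50, -13.30). On A1, T sits at bearing 90° from R; a 90° counterclockwise sweep puts Q at bearing 180°, so Q = R + 13.3·(cos 180°, sin 180°) = (35.20, -13.30). Tangency of A1 to QL means the radius RQ is perpendicular to QL, so QL runs along (−sin 180°, cos 180°); with |QL| = 10.2, L = (35.20, -23.50). Then |SL| = |L − S| = 42.32.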